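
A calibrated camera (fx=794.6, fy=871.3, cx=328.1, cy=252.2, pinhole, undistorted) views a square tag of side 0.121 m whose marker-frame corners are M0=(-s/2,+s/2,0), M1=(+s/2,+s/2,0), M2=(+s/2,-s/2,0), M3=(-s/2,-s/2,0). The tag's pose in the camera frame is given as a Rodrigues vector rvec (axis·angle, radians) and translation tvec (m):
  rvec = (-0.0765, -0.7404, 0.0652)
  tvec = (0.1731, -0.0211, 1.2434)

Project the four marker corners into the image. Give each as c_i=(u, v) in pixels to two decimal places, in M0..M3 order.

c0=(412.12, 276.86) c1=(462.17, 282.41) c2=(463.41, 200.79) c3=(413.91, 189.81)

Intrinsics K: fx=794.6, fy=871.3, cx=328.1, cy=252.2
Marker side s = 0.121 m; corners in marker frame (Z=0):
  M0 = (-0.0605, +0.0605, 0)
  M1 = (+0.0605, +0.0605, 0)
  M2 = (+0.0605, -0.0605, 0)
  M3 = (-0.0605, -0.0605, 0)
rvec = (-0.0765, -0.7404, 0.0652), |rvec| = θ = 0.74719 rad = 42.811°
Rodrigues: sinθ=0.67958, 1−cosθ=0.26640; R = I + sinθ·[k]× + (1−cosθ)·[k]×²:
    [+0.73639 -0.03227 -0.67578]
    [+0.08633 +0.99518 +0.04654]
    [+0.67102 -0.09261 +0.73563]
t = (0.1731, -0.0211, 1.2434) m
M0: Pc = R·M0+t = (+0.12660, +0.03389, +1.19720); u = 794.6·(+0.12660)/1.19720 + 328.1 = 412.1235, v = 871.3·(+0.03389)/1.19720 + 252.2 = 276.8613
M1: Pc = R·M1+t = (+0.21570, +0.04433, +1.27839); u = 794.6·(+0.21570)/1.27839 + 328.1 = 462.1703, v = 871.3·(+0.04433)/1.27839 + 252.2 = 282.4143
M2: Pc = R·M2+t = (+0.21960, -0.07609, +1.28960); u = 794.6·(+0.21960)/1.28960 + 328.1 = 463.4114, v = 871.3·(-0.07609)/1.28960 + 252.2 = 200.7939
M3: Pc = R·M3+t = (+0.13050, -0.08653, +1.20841); u = 794.6·(+0.13050)/1.20841 + 328.1 = 413.9121, v = 871.3·(-0.08653)/1.20841 + 252.2 = 189.8082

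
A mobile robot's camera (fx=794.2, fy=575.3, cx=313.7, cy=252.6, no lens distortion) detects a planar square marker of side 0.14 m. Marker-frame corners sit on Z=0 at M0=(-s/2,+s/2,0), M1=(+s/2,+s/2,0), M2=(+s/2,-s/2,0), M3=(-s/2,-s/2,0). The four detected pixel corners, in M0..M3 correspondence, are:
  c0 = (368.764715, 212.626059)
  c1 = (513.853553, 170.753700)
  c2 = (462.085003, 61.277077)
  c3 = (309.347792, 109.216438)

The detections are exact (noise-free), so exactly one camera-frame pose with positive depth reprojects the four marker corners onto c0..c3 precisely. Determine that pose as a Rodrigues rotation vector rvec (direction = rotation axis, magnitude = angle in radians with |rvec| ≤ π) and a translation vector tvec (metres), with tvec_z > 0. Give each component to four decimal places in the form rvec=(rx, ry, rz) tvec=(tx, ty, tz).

rvec=(0.3484, 0.0903, -0.3940) tvec=(0.0880, -0.1368, 0.7020)

Intrinsics K: fx=794.2, fy=575.3, cx=313.7, cy=252.6
Marker side s = 0.14 m; corners in marker frame (Z=0):
  M0 = (-0.0700, +0.0700, 0)
  M1 = (+0.0700, +0.0700, 0)
  M2 = (+0.0700, -0.0700, 0)
  M3 = (-0.0700, -0.0700, 0)
Detected image corners:
  c0 = (368.764715, 212.626059) px
  c1 = (513.853553, 170.753700) px
  c2 = (462.085003, 61.277077) px
  c3 = (309.347792, 109.216438) px
Planar DLT: solve 8×8 A·h = b for H (H[2,2]=1):
  H  [+972.65479 +582.86799 +413.24867]
  H  [-350.26461 +822.04678 +140.48096]
  H  [-0.21802 +0.44826 +1.00000]
B = K⁻¹H; ‖b₁‖=1.424445, ‖b₂‖=1.424445; λ = 2/(‖b₁‖+‖b₂‖) = 0.702028, sign → tz>0 ⇒ λ=+0.702028
r₁ = λ·B[:,0] = (+0.92023,-0.36022,-0.15305); r₂ = λ·B[:,1] = (+0.39092,+0.86496,+0.31469)
r₃ = r₁×r₂ = (+0.01903,-0.34942,+0.93677); SVD([r₁ r₂ r₃]) → R = UVᵀ:
  R  [+0.92023 +0.39092 +0.01903]
  R  [-0.36022 +0.86496 -0.34942]
  R  [-0.15305 +0.31469 +0.93677]
t = (+0.08800, -0.13682, +0.70203) m
tr R = 2.721957; θ = arccos((tr R − 1)/2) = 0.533607 rad = 30.573°
axis k = ((R−Rᵀ)₃₂, (R−Rᵀ)₁₃, (R−Rᵀ)₂₁) / (2 sinθ) = (+0.652824, +0.169157, -0.738381)
rvec = θ·k = (+0.348351, +0.090264, -0.394005)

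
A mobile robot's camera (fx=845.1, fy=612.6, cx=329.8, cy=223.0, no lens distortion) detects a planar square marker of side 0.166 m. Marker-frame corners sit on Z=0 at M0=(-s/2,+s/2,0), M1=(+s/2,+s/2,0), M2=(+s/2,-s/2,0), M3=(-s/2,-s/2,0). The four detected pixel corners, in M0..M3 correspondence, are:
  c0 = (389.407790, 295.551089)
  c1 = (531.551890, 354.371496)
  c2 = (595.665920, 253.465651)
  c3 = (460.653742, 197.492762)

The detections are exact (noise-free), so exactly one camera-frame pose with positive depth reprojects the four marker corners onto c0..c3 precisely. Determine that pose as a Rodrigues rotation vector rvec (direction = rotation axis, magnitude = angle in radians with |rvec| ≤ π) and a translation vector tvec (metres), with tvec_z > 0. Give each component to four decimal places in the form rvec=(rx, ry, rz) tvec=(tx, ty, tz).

rvec=(-0.2663, -0.0753, 0.5151) tvec=(0.1720, 0.0731, 0.8787)

Intrinsics K: fx=845.1, fy=612.6, cx=329.8, cy=223.0
Marker side s = 0.166 m; corners in marker frame (Z=0):
  M0 = (-0.0830, +0.0830, 0)
  M1 = (+0.0830, +0.0830, 0)
  M2 = (+0.0830, -0.0830, 0)
  M3 = (-0.0830, -0.0830, 0)
Detected image corners:
  c0 = (389.407790, 295.551089) px
  c1 = (531.551890, 354.371496) px
  c2 = (595.665920, 253.465651) px
  c3 = (460.653742, 197.492762) px
Planar DLT: solve 8×8 A·h = b for H (H[2,2]=1):
  H  [+836.74442 -559.74230 +495.21264]
  H  [+346.92741 +514.64236 +273.96240]
  H  [+0.00503 -0.30758 +1.00000]
B = K⁻¹H; ‖b₁‖=1.138032, ‖b₂‖=1.138032; λ = 2/(‖b₁‖+‖b₂‖) = 0.878710, sign → tz>0 ⇒ λ=+0.878710
r₁ = λ·B[:,0] = (+0.86830,+0.49602,+0.00442); r₂ = λ·B[:,1] = (-0.47653,+0.83658,-0.27027)
r₃ = r₁×r₂ = (-0.13775,+0.23257,+0.96277); SVD([r₁ r₂ r₃]) → R = UVᵀ:
  R  [+0.86830 -0.47653 -0.13775]
  R  [+0.49602 +0.83658 +0.23257]
  R  [+0.00442 -0.27027 +0.96277]
t = (+0.17199, +0.07310, +0.87871) m
tr R = 2.667657; θ = arccos((tr R − 1)/2) = 0.584789 rad = 33.506°
axis k = ((R−Rᵀ)₃₂, (R−Rᵀ)₁₃, (R−Rᵀ)₂₁) / (2 sinθ) = (-0.455450, -0.128773, +0.880899)
rvec = θ·k = (-0.266343, -0.075305, +0.515140)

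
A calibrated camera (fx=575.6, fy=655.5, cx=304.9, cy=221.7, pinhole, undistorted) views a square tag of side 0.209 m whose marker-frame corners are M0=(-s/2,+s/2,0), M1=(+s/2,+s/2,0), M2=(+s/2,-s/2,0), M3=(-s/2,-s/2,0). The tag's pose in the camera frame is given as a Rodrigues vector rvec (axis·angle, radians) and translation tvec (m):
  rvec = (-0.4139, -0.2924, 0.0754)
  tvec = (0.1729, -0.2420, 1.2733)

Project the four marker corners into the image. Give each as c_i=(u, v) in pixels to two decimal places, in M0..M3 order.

Intrinsics K: fx=575.6, fy=655.5, cx=304.9, cy=221.7
Marker side s = 0.209 m; corners in marker frame (Z=0):
  M0 = (-0.1045, +0.1045, 0)
  M1 = (+0.1045, +0.1045, 0)
  M2 = (+0.1045, -0.1045, 0)
  M3 = (-0.1045, -0.1045, 0)
rvec = (-0.4139, -0.2924, 0.0754), |rvec| = θ = 0.51234 rad = 29.355°
Rodrigues: sinθ=0.49022, 1−cosθ=0.12840; R = I + sinθ·[k]× + (1−cosθ)·[k]×²:
    [+0.95540 -0.01294 -0.29504]
    [+0.13134 +0.91342 +0.38524]
    [+0.26451 -0.40681 +0.87438]
t = (0.1729, -0.2420, 1.2733) m
M0: Pc = R·M0+t = (+0.07171, -0.16027, +1.20315); u = 575.6·(+0.07171)/1.20315 + 304.9 = 339.2061, v = 655.5·(-0.16027)/1.20315 + 221.7 = 134.3798
M1: Pc = R·M1+t = (+0.27139, -0.13282, +1.25843); u = 575.6·(+0.27139)/1.25843 + 304.9 = 429.0309, v = 655.5·(-0.13282)/1.25843 + 221.7 = 152.5146
M2: Pc = R·M2+t = (+0.27409, -0.32373, +1.34345); u = 575.6·(+0.27409)/1.34345 + 304.9 = 422.3341, v = 655.5·(-0.32373)/1.34345 + 221.7 = 63.7466
M3: Pc = R·M3+t = (+0.07441, -0.35118, +1.28817); u = 575.6·(+0.07441)/1.28817 + 304.9 = 338.1506, v = 655.5·(-0.35118)/1.28817 + 221.7 = 42.9992

c0=(339.21, 134.38) c1=(429.03, 152.51) c2=(422.33, 63.75) c3=(338.15, 43.00)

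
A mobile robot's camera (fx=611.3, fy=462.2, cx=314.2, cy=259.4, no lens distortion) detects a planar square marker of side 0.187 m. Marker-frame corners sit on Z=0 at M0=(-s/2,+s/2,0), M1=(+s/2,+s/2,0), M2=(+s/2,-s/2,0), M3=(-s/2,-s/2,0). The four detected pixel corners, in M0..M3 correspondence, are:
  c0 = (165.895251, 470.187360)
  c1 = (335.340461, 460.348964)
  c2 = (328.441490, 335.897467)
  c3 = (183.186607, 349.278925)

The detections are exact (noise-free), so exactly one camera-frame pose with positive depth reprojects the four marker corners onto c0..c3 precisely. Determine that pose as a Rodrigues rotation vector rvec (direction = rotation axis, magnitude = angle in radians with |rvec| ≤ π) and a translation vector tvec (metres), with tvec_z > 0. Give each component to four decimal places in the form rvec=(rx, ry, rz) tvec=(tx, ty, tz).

rvec=(-0.6159, 0.2050, -0.0919) tvec=(-0.0717, 0.2122, 0.7011)

Intrinsics K: fx=611.3, fy=462.2, cx=314.2, cy=259.4
Marker side s = 0.187 m; corners in marker frame (Z=0):
  M0 = (-0.0935, +0.0935, 0)
  M1 = (+0.0935, +0.0935, 0)
  M2 = (+0.0935, -0.0935, 0)
  M3 = (-0.0935, -0.0935, 0)
Detected image corners:
  c0 = (165.895251, 470.187360) px
  c1 = (335.340461, 460.348964) px
  c2 = (328.441490, 335.897467) px
  c3 = (183.186607, 349.278925) px
Planar DLT: solve 8×8 A·h = b for H (H[2,2]=1):
  H  [+777.43376 -239.31710 +251.70377]
  H  [-156.92378 +320.65271 +399.29543]
  H  [-0.23297 -0.82981 +1.00000]
B = K⁻¹H; ‖b₁‖=1.426244, ‖b₂‖=1.426244; λ = 2/(‖b₁‖+‖b₂‖) = 0.701142, sign → tz>0 ⇒ λ=+0.701142
r₁ = λ·B[:,0] = (+0.97565,-0.14637,-0.16335); r₂ = λ·B[:,1] = (+0.02456,+0.81295,-0.58181)
r₃ = r₁×r₂ = (+0.21795,+0.56364,+0.79675); SVD([r₁ r₂ r₃]) → R = UVᵀ:
  R  [+0.97565 +0.02456 +0.21795]
  R  [-0.14637 +0.81295 +0.56364]
  R  [-0.16335 -0.58181 +0.79675]
t = (-0.07168, +0.21222, +0.70114) m
tr R = 2.585350; θ = arccos((tr R − 1)/2) = 0.655612 rad = 37.564°
axis k = ((R−Rᵀ)₃₂, (R−Rᵀ)₁₃, (R−Rᵀ)₂₁) / (2 sinθ) = (-0.939442, +0.312724, -0.140188)
rvec = θ·k = (-0.615909, +0.205025, -0.091909)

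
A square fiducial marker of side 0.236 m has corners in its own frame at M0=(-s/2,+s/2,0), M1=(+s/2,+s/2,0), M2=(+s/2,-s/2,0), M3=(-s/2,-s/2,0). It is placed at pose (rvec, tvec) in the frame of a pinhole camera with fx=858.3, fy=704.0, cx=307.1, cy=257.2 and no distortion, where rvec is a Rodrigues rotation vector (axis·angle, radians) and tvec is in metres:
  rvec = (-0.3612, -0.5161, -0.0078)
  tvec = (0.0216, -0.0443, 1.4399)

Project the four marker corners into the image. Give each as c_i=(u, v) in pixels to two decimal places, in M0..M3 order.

Intrinsics K: fx=858.3, fy=704.0, cx=307.1, cy=257.2
Marker side s = 0.236 m; corners in marker frame (Z=0):
  M0 = (-0.1180, +0.1180, 0)
  M1 = (+0.1180, +0.1180, 0)
  M2 = (+0.1180, -0.1180, 0)
  M3 = (-0.1180, -0.1180, 0)
rvec = (-0.3612, -0.5161, -0.0078), |rvec| = θ = 0.62999 rad = 36.096°
Rodrigues: sinθ=0.58914, 1−cosθ=0.19197; R = I + sinθ·[k]× + (1−cosθ)·[k]×²:
    [+0.87114 +0.09746 -0.48127]
    [+0.08287 +0.93687 +0.33972]
    [+0.48400 -0.33583 +0.80806]
t = (0.0216, -0.0443, 1.4399) m
M0: Pc = R·M0+t = (-0.06969, +0.05647, +1.34316); u = 858.3·(-0.06969)/1.34316 + 307.1 = 262.5645, v = 704.0·(+0.05647)/1.34316 + 257.2 = 286.7988
M1: Pc = R·M1+t = (+0.13589, +0.07603, +1.45738); u = 858.3·(+0.13589)/1.45738 + 307.1 = 387.1326, v = 704.0·(+0.07603)/1.45738 + 257.2 = 293.9264
M2: Pc = R·M2+t = (+0.11289, -0.14507, +1.53664); u = 858.3·(+0.11289)/1.53664 + 307.1 = 370.1577, v = 704.0·(-0.14507)/1.53664 + 257.2 = 190.7366
M3: Pc = R·M3+t = (-0.09269, -0.16463, +1.42242); u = 858.3·(-0.09269)/1.42242 + 307.1 = 251.1672, v = 704.0·(-0.16463)/1.42242 + 257.2 = 175.7197

c0=(262.56, 286.80) c1=(387.13, 293.93) c2=(370.16, 190.74) c3=(251.17, 175.72)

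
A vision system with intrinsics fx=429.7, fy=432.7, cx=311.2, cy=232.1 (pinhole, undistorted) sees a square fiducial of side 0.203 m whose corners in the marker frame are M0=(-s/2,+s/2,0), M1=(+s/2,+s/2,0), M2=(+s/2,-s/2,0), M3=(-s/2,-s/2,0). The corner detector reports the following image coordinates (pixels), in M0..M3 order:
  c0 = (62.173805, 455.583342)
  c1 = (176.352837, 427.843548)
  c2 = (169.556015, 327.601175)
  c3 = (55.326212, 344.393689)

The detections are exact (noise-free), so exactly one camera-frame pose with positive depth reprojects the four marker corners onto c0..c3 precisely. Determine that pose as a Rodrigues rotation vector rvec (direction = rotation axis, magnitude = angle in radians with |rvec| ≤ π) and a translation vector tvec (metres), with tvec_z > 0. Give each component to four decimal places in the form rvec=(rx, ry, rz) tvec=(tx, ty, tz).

rvec=(-0.0396, -0.4350, -0.0699) tvec=(-0.3751, 0.3020, 0.8375)

Intrinsics K: fx=429.7, fy=432.7, cx=311.2, cy=232.1
Marker side s = 0.203 m; corners in marker frame (Z=0):
  M0 = (-0.1015, +0.1015, 0)
  M1 = (+0.1015, +0.1015, 0)
  M2 = (+0.1015, -0.1015, 0)
  M3 = (-0.1015, -0.1015, 0)
Detected image corners:
  c0 = (62.173805, 455.583342) px
  c1 = (176.352837, 427.843548) px
  c2 = (169.556015, 327.601175) px
  c3 = (55.326212, 344.393689) px
Planar DLT: solve 8×8 A·h = b for H (H[2,2]=1):
  H  [+621.00027 +30.36463 +118.76502]
  H  [+86.46493 +508.52729 +388.13580]
  H  [+0.50423 -0.02793 +1.00000]
B = K⁻¹H; ‖b₁‖=1.194017, ‖b₂‖=1.194017; λ = 2/(‖b₁‖+‖b₂‖) = 0.837509, sign → tz>0 ⇒ λ=+0.837509
r₁ = λ·B[:,0] = (+0.90452,-0.05917,+0.42230); r₂ = λ·B[:,1] = (+0.07612,+0.99682,-0.02339)
r₃ = r₁×r₂ = (-0.41957,+0.05331,+0.90615); SVD([r₁ r₂ r₃]) → R = UVᵀ:
  R  [+0.90452 +0.07612 -0.41957]
  R  [-0.05917 +0.99682 +0.05331]
  R  [+0.42230 -0.02339 +0.90615]
t = (-0.37507, +0.30201, +0.83751) m
tr R = 2.807501; θ = arccos((tr R − 1)/2) = 0.442345 rad = 25.344°
axis k = ((R−Rᵀ)₃₂, (R−Rᵀ)₁₃, (R−Rᵀ)₂₁) / (2 sinθ) = (-0.089589, -0.983362, -0.158026)
rvec = θ·k = (-0.039629, -0.434985, -0.069902)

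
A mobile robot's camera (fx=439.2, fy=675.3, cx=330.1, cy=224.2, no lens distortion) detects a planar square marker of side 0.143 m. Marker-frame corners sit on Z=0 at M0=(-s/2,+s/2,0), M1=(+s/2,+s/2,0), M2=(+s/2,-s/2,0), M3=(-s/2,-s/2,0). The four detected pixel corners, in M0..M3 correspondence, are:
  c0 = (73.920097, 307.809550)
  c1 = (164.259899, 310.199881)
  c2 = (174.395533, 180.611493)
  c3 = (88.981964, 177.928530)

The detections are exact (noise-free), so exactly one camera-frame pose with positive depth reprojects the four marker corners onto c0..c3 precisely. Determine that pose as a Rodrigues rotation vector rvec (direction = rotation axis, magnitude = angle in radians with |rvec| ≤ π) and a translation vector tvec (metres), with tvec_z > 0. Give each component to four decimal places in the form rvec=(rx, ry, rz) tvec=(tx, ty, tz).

Intrinsics K: fx=439.2, fy=675.3, cx=330.1, cy=224.2
Marker side s = 0.143 m; corners in marker frame (Z=0):
  M0 = (-0.0715, +0.0715, 0)
  M1 = (+0.0715, +0.0715, 0)
  M2 = (+0.0715, -0.0715, 0)
  M3 = (-0.0715, -0.0715, 0)
Detected image corners:
  c0 = (73.920097, 307.809550) px
  c1 = (164.259899, 310.199881) px
  c2 = (174.395533, 180.611493) px
  c3 = (88.981964, 177.928530) px
Planar DLT: solve 8×8 A·h = b for H (H[2,2]=1):
  H  [+616.97433 -136.80900 +125.63786]
  H  [+23.47344 +812.34600 +242.33684]
  H  [+0.02337 -0.38867 +1.00000]
B = K⁻¹H; ‖b₁‖=1.387661, ‖b₂‖=1.387661; λ = 2/(‖b₁‖+‖b₂‖) = 0.720637, sign → tz>0 ⇒ λ=+0.720637
r₁ = λ·B[:,0] = (+0.99967,+0.01946,+0.01684); r₂ = λ·B[:,1] = (-0.01396,+0.95987,-0.28009)
r₃ = r₁×r₂ = (-0.02162,+0.27976,+0.95983); SVD([r₁ r₂ r₃]) → R = UVᵀ:
  R  [+0.99967 -0.01396 -0.02162]
  R  [+0.01946 +0.95987 +0.27976]
  R  [+0.01684 -0.28009 +0.95983]
t = (-0.33548, +0.01935, +0.72064) m
tr R = 2.919368; θ = arccos((tr R − 1)/2) = 0.284920 rad = 16.325°
axis k = ((R−Rᵀ)₃₂, (R−Rᵀ)₁₃, (R−Rᵀ)₂₁) / (2 sinθ) = (-0.995884, -0.068416, +0.059451)
rvec = θ·k = (-0.283747, -0.019493, +0.016939)

rvec=(-0.2837, -0.0195, 0.0169) tvec=(-0.3355, 0.0194, 0.7206)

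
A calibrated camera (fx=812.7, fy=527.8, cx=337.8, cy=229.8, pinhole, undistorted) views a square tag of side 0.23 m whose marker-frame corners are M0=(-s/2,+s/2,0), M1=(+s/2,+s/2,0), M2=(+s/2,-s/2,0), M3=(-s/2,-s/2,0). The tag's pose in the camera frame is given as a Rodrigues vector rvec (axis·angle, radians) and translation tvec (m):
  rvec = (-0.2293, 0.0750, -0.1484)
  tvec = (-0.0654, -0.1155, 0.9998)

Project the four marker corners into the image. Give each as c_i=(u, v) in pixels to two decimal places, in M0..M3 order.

c0=(202.62, 236.84) c1=(391.51, 217.47) c2=(363.43, 103.50) c3=(184.64, 123.31)

Intrinsics K: fx=812.7, fy=527.8, cx=337.8, cy=229.8
Marker side s = 0.23 m; corners in marker frame (Z=0):
  M0 = (-0.1150, +0.1150, 0)
  M1 = (+0.1150, +0.1150, 0)
  M2 = (+0.1150, -0.1150, 0)
  M3 = (-0.1150, -0.1150, 0)
rvec = (-0.2293, 0.0750, -0.1484), |rvec| = θ = 0.28324 rad = 16.229°
Rodrigues: sinθ=0.27947, 1−cosθ=0.03985; R = I + sinθ·[k]× + (1−cosθ)·[k]×²:
    [+0.98627 +0.13788 +0.09090]
    [-0.15497 +0.96295 +0.22072]
    [-0.05710 -0.23177 +0.97109]
t = (-0.0654, -0.1155, 0.9998) m
M0: Pc = R·M0+t = (-0.16296, +0.01306, +0.97971); u = 812.7·(-0.16296)/0.97971 + 337.8 = 202.6163, v = 527.8·(+0.01306)/0.97971 + 229.8 = 236.8358
M1: Pc = R·M1+t = (+0.06388, -0.02258, +0.96658); u = 812.7·(+0.06388)/0.96658 + 337.8 = 391.5081, v = 527.8·(-0.02258)/0.96658 + 229.8 = 217.4691
M2: Pc = R·M2+t = (+0.03216, -0.24406, +1.01989); u = 812.7·(+0.03216)/1.01989 + 337.8 = 363.4303, v = 527.8·(-0.24406)/1.01989 + 229.8 = 103.4970
M3: Pc = R·M3+t = (-0.19468, -0.20842, +1.03302); u = 812.7·(-0.19468)/1.03302 + 337.8 = 184.6431, v = 527.8·(-0.20842)/1.03302 + 229.8 = 123.3132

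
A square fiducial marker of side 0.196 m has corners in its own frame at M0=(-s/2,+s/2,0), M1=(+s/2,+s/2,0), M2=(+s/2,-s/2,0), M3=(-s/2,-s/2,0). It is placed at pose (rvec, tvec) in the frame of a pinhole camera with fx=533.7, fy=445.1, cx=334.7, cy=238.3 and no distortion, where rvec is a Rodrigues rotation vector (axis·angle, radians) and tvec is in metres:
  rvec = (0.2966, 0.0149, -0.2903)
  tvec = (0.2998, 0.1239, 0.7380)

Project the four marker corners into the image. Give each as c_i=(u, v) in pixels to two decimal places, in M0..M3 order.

c0=(496.37, 377.32) c1=(630.57, 347.26) c2=(611.91, 242.59) c3=(467.49, 276.65)

Intrinsics K: fx=533.7, fy=445.1, cx=334.7, cy=238.3
Marker side s = 0.196 m; corners in marker frame (Z=0):
  M0 = (-0.0980, +0.0980, 0)
  M1 = (+0.0980, +0.0980, 0)
  M2 = (+0.0980, -0.0980, 0)
  M3 = (-0.0980, -0.0980, 0)
rvec = (0.2966, 0.0149, -0.2903), |rvec| = θ = 0.41529 rad = 23.794°
Rodrigues: sinθ=0.40346, 1−cosθ=0.08500; R = I + sinθ·[k]× + (1−cosθ)·[k]×²:
    [+0.95836 +0.28421 -0.02796]
    [-0.27985 +0.91511 -0.29028]
    [-0.05691 +0.28602 +0.95653]
t = (0.2998, 0.1239, 0.7380) m
M0: Pc = R·M0+t = (+0.23373, +0.24101, +0.77161); u = 533.7·(+0.23373)/0.77161 + 334.7 = 496.3671, v = 445.1·(+0.24101)/0.77161 + 238.3 = 377.3237
M1: Pc = R·M1+t = (+0.42157, +0.18616, +0.76045); u = 533.7·(+0.42157)/0.76045 + 334.7 = 630.5666, v = 445.1·(+0.18616)/0.76045 + 238.3 = 347.2585
M2: Pc = R·M2+t = (+0.36587, +0.00679, +0.70439); u = 533.7·(+0.36587)/0.70439 + 334.7 = 611.9075, v = 445.1·(+0.00679)/0.70439 + 238.3 = 242.5932
M3: Pc = R·M3+t = (+0.17803, +0.06164, +0.71555); u = 533.7·(+0.17803)/0.71555 + 334.7 = 467.4851, v = 445.1·(+0.06164)/0.71555 + 238.3 = 276.6455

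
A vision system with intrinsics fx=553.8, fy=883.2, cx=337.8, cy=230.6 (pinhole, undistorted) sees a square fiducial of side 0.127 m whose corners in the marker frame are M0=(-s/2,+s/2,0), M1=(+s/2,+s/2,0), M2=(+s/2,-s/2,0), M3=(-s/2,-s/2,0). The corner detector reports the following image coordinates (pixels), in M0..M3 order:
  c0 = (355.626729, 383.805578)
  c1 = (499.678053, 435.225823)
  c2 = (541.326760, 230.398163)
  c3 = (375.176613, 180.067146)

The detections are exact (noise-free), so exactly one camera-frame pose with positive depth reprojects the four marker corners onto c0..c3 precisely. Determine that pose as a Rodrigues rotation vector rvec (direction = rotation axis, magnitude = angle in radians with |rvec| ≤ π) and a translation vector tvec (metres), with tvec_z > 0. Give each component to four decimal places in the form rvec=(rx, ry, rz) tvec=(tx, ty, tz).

rvec=(0.4926, 0.1862, 0.1573) tvec=(0.0842, 0.0428, 0.4545)

Intrinsics K: fx=553.8, fy=883.2, cx=337.8, cy=230.6
Marker side s = 0.127 m; corners in marker frame (Z=0):
  M0 = (-0.0635, +0.0635, 0)
  M1 = (+0.0635, +0.0635, 0)
  M2 = (+0.0635, -0.0635, 0)
  M3 = (-0.0635, -0.0635, 0)
Detected image corners:
  c0 = (355.626729, 383.805578) px
  c1 = (499.678053, 435.225823) px
  c2 = (541.326760, 230.398163) px
  c3 = (375.176613, 180.067146) px
Planar DLT: solve 8×8 A·h = b for H (H[2,2]=1):
  H  [+1079.70994 +230.92791 +440.41228]
  H  [+306.72527 +1934.70918 +313.76396]
  H  [-0.30633 +1.06146 +1.00000]
B = K⁻¹H; ‖b₁‖=2.200228, ‖b₂‖=2.200228; λ = 2/(‖b₁‖+‖b₂‖) = 0.454498, sign → tz>0 ⇒ λ=+0.454498
r₁ = λ·B[:,0] = (+0.97103,+0.19419,-0.13923); r₂ = λ·B[:,1] = (-0.10475,+0.86965,+0.48243)
r₃ = r₁×r₂ = (+0.21477,-0.45387,+0.86480); SVD([r₁ r₂ r₃]) → R = UVᵀ:
  R  [+0.97103 -0.10475 +0.21477]
  R  [+0.19419 +0.86965 -0.45387]
  R  [-0.13923 +0.48243 +0.86480]
t = (+0.08421, +0.04280, +0.45450) m
tr R = 2.705479; θ = arccos((tr R − 1)/2) = 0.549588 rad = 31.489°
axis k = ((R−Rᵀ)₃₂, (R−Rᵀ)₁₃, (R−Rᵀ)₂₁) / (2 sinθ) = (+0.896265, +0.338856, +0.286158)
rvec = θ·k = (+0.492577, +0.186231, +0.157269)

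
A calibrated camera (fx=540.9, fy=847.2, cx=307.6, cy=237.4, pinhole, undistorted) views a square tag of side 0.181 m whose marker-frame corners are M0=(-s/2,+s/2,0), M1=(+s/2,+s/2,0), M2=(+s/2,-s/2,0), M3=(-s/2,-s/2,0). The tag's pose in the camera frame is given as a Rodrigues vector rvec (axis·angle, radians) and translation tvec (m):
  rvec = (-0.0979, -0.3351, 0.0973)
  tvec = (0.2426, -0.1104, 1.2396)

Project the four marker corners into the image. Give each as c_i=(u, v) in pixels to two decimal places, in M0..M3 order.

Intrinsics K: fx=540.9, fy=847.2, cx=307.6, cy=237.4
Marker side s = 0.181 m; corners in marker frame (Z=0):
  M0 = (-0.0905, +0.0905, 0)
  M1 = (+0.0905, +0.0905, 0)
  M2 = (+0.0905, -0.0905, 0)
  M3 = (-0.0905, -0.0905, 0)
rvec = (-0.0979, -0.3351, 0.0973), |rvec| = θ = 0.36241 rad = 20.765°
Rodrigues: sinθ=0.35453, 1−cosθ=0.06496; R = I + sinθ·[k]× + (1−cosθ)·[k]×²:
    [+0.93978 -0.07896 -0.33252]
    [+0.11141 +0.99058 +0.07965]
    [+0.32310 -0.11190 +0.93973]
t = (0.2426, -0.1104, 1.2396) m
M0: Pc = R·M0+t = (+0.15040, -0.03084, +1.20023); u = 540.9·(+0.15040)/1.20023 + 307.6 = 375.3813, v = 847.2·(-0.03084)/1.20023 + 237.4 = 215.6346
M1: Pc = R·M1+t = (+0.32050, -0.01067, +1.25871); u = 540.9·(+0.32050)/1.25871 + 307.6 = 445.3286, v = 847.2·(-0.01067)/1.25871 + 237.4 = 230.2182
M2: Pc = R·M2+t = (+0.33480, -0.18996, +1.27897); u = 540.9·(+0.33480)/1.27897 + 307.6 = 449.1918, v = 847.2·(-0.18996)/1.27897 + 237.4 = 111.5655
M3: Pc = R·M3+t = (+0.16470, -0.21013, +1.22049); u = 540.9·(+0.16470)/1.22049 + 307.6 = 380.5904, v = 847.2·(-0.21013)/1.22049 + 237.4 = 91.5385

c0=(375.38, 215.63) c1=(445.33, 230.22) c2=(449.19, 111.57) c3=(380.59, 91.54)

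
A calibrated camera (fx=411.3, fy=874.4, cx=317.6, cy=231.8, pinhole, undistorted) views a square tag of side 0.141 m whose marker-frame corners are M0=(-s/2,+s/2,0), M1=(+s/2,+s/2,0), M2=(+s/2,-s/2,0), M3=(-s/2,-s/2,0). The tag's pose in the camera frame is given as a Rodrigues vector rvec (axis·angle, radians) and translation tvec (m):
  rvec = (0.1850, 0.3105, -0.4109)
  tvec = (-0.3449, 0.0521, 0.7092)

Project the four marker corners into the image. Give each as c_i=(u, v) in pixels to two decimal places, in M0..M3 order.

Intrinsics K: fx=411.3, fy=874.4, cx=317.6, cy=231.8
Marker side s = 0.141 m; corners in marker frame (Z=0):
  M0 = (-0.0705, +0.0705, 0)
  M1 = (+0.0705, +0.0705, 0)
  M2 = (+0.0705, -0.0705, 0)
  M3 = (-0.0705, -0.0705, 0)
rvec = (0.1850, 0.3105, -0.4109), |rvec| = θ = 0.54724 rad = 31.355°
Rodrigues: sinθ=0.52033, 1−cosθ=0.14604; R = I + sinθ·[k]× + (1−cosθ)·[k]×²:
    [+0.87065 +0.41871 +0.25816]
    [-0.36268 +0.90098 -0.23812]
    [-0.33230 +0.11369 +0.93630]
t = (-0.3449, 0.0521, 0.7092) m
M0: Pc = R·M0+t = (-0.37676, +0.14119, +0.74064); u = 411.3·(-0.37676)/0.74064 + 317.6 = 108.3731, v = 874.4·(+0.14119)/0.74064 + 231.8 = 398.4863
M1: Pc = R·M1+t = (-0.25400, +0.09005, +0.69379); u = 411.3·(-0.25400)/0.69379 + 317.6 = 167.0204, v = 874.4·(+0.09005)/0.69379 + 231.8 = 345.2920
M2: Pc = R·M2+t = (-0.31304, -0.03699, +0.67776); u = 411.3·(-0.31304)/0.67776 + 317.6 = 127.6317, v = 874.4·(-0.03699)/0.67776 + 231.8 = 184.0803
M3: Pc = R·M3+t = (-0.43580, +0.01415, +0.72461); u = 411.3·(-0.43580)/0.72461 + 317.6 = 70.2339, v = 874.4·(+0.01415)/0.72461 + 231.8 = 248.8755

c0=(108.37, 398.49) c1=(167.02, 345.29) c2=(127.63, 184.08) c3=(70.23, 248.88)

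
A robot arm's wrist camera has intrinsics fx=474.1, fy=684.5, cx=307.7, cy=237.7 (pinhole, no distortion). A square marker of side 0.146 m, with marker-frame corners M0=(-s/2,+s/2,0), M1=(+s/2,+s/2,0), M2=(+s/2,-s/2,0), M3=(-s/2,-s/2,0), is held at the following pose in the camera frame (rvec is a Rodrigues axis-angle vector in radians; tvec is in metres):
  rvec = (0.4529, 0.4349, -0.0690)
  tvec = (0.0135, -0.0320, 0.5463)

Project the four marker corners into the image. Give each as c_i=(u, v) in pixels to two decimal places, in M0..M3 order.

c0=(275.68, 273.05) c1=(387.08, 282.68) c2=(374.07, 103.32) c3=(251.98, 112.82)

Intrinsics K: fx=474.1, fy=684.5, cx=307.7, cy=237.7
Marker side s = 0.146 m; corners in marker frame (Z=0):
  M0 = (-0.0730, +0.0730, 0)
  M1 = (+0.0730, +0.0730, 0)
  M2 = (+0.0730, -0.0730, 0)
  M3 = (-0.0730, -0.0730, 0)
rvec = (0.4529, 0.4349, -0.0690), |rvec| = θ = 0.63168 rad = 36.192°
Rodrigues: sinθ=0.59050, 1−cosθ=0.19296; R = I + sinθ·[k]× + (1−cosθ)·[k]×²:
    [+0.90623 +0.15975 +0.39144]
    [+0.03075 +0.89850 -0.43789]
    [-0.42166 +0.40886 +0.80934]
t = (0.0135, -0.0320, 0.5463) m
M0: Pc = R·M0+t = (-0.04099, +0.03135, +0.60693); u = 474.1·(-0.04099)/0.60693 + 307.7 = 275.6785, v = 684.5·(+0.03135)/0.60693 + 237.7 = 273.0524
M1: Pc = R·M1+t = (+0.09132, +0.03584, +0.54537); u = 474.1·(+0.09132)/0.54537 + 307.7 = 387.0841, v = 684.5·(+0.03584)/0.54537 + 237.7 = 282.6779
M2: Pc = R·M2+t = (+0.06799, -0.09535, +0.48567); u = 474.1·(+0.06799)/0.48567 + 307.7 = 374.0729, v = 684.5·(-0.09535)/0.48567 + 237.7 = 103.3204
M3: Pc = R·M3+t = (-0.06432, -0.09984, +0.54723); u = 474.1·(-0.06432)/0.54723 + 307.7 = 251.9786, v = 684.5·(-0.09984)/0.54723 + 237.7 = 112.8222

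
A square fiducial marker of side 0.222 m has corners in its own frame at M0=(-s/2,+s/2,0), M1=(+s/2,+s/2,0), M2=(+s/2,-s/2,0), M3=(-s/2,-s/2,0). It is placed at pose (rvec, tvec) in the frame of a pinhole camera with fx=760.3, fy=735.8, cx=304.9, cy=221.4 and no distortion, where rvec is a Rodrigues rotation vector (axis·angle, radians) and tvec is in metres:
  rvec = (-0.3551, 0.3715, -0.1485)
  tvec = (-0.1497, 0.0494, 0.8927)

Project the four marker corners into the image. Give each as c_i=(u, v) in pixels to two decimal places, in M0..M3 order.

c0=(96.58, 366.50) c1=(268.72, 338.23) c2=(257.48, 158.69) c3=(100.58, 198.09)

Intrinsics K: fx=760.3, fy=735.8, cx=304.9, cy=221.4
Marker side s = 0.222 m; corners in marker frame (Z=0):
  M0 = (-0.1110, +0.1110, 0)
  M1 = (+0.1110, +0.1110, 0)
  M2 = (+0.1110, -0.1110, 0)
  M3 = (-0.1110, -0.1110, 0)
rvec = (-0.3551, 0.3715, -0.1485), |rvec| = θ = 0.53494 rad = 30.650°
Rodrigues: sinθ=0.50979, 1−cosθ=0.13970; R = I + sinθ·[k]× + (1−cosθ)·[k]×²:
    [+0.92186 +0.07712 +0.37978]
    [-0.20592 +0.92768 +0.31147]
    [-0.32829 -0.36534 +0.87107]
t = (-0.1497, 0.0494, 0.8927) m
M0: Pc = R·M0+t = (-0.24347, +0.17523, +0.88859); u = 760.3·(-0.24347)/0.88859 + 304.9 = 96.5835, v = 735.8·(+0.17523)/0.88859 + 221.4 = 366.4994
M1: Pc = R·M1+t = (-0.03881, +0.12951, +0.81571); u = 760.3·(-0.03881)/0.81571 + 304.9 = 268.7226, v = 735.8·(+0.12951)/0.81571 + 221.4 = 338.2275
M2: Pc = R·M2+t = (-0.05593, -0.07643, +0.89681); u = 760.3·(-0.05593)/0.89681 + 304.9 = 257.4805, v = 735.8·(-0.07643)/0.89681 + 221.4 = 158.6929
M3: Pc = R·M3+t = (-0.26059, -0.03071, +0.96969); u = 760.3·(-0.26059)/0.96969 + 304.9 = 100.5841, v = 735.8·(-0.03071)/0.96969 + 221.4 = 198.0936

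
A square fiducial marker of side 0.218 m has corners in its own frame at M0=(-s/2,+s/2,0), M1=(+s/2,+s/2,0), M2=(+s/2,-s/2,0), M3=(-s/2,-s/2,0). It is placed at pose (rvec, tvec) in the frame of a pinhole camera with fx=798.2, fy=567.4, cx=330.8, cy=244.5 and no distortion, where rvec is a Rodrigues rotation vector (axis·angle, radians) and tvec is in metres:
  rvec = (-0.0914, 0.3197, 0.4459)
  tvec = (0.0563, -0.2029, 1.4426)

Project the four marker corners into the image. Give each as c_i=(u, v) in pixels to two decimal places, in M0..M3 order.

c0=(285.16, 187.03) c1=(388.52, 220.15) c2=(442.38, 141.30) c3=(336.72, 112.03)

Intrinsics K: fx=798.2, fy=567.4, cx=330.8, cy=244.5
Marker side s = 0.218 m; corners in marker frame (Z=0):
  M0 = (-0.1090, +0.1090, 0)
  M1 = (+0.1090, +0.1090, 0)
  M2 = (+0.1090, -0.1090, 0)
  M3 = (-0.1090, -0.1090, 0)
rvec = (-0.0914, 0.3197, 0.4459), |rvec| = θ = 0.55623 rad = 31.869°
Rodrigues: sinθ=0.52799, 1−cosθ=0.15075; R = I + sinθ·[k]× + (1−cosθ)·[k]×²:
    [+0.85332 -0.43750 +0.28361]
    [+0.40902 +0.89905 +0.15622]
    [-0.32333 -0.01730 +0.94613]
t = (0.0563, -0.2029, 1.4426) m
M0: Pc = R·M0+t = (-0.08440, -0.14949, +1.47596); u = 798.2·(-0.08440)/1.47596 + 330.8 = 285.1566, v = 567.4·(-0.14949)/1.47596 + 244.5 = 187.0330
M1: Pc = R·M1+t = (+0.10162, -0.06032, +1.40547); u = 798.2·(+0.10162)/1.40547 + 330.8 = 388.5152, v = 567.4·(-0.06032)/1.40547 + 244.5 = 220.1485
M2: Pc = R·M2+t = (+0.19700, -0.25631, +1.40924); u = 798.2·(+0.19700)/1.40924 + 330.8 = 442.3812, v = 567.4·(-0.25631)/1.40924 + 244.5 = 141.3012
M3: Pc = R·M3+t = (+0.01098, -0.34548, +1.47973); u = 798.2·(+0.01098)/1.47973 + 330.8 = 336.7202, v = 567.4·(-0.34548)/1.47973 + 244.5 = 112.0260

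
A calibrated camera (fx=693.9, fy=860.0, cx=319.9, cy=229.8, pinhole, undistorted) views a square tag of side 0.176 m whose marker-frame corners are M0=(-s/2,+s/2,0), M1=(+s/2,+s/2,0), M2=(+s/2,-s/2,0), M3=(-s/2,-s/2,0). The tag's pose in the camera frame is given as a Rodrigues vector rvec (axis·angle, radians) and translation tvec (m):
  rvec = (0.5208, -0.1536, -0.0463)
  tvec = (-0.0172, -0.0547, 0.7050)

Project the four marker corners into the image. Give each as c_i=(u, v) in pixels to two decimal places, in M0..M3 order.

c0=(222.32, 263.49) c1=(383.88, 245.92) c2=(391.31, 53.08) c3=(208.18, 66.01)

Intrinsics K: fx=693.9, fy=860.0, cx=319.9, cy=229.8
Marker side s = 0.176 m; corners in marker frame (Z=0):
  M0 = (-0.0880, +0.0880, 0)
  M1 = (+0.0880, +0.0880, 0)
  M2 = (+0.0880, -0.0880, 0)
  M3 = (-0.0880, -0.0880, 0)
rvec = (0.5208, -0.1536, -0.0463), |rvec| = θ = 0.54495 rad = 31.223°
Rodrigues: sinθ=0.51837, 1−cosθ=0.14485; R = I + sinθ·[k]× + (1−cosθ)·[k]×²:
    [+0.98745 +0.00502 -0.15787]
    [-0.08306 +0.86666 -0.49193]
    [+0.13435 +0.49887 +0.85620]
t = (-0.0172, -0.0547, 0.7050) m
M0: Pc = R·M0+t = (-0.10365, +0.02888, +0.73708); u = 693.9·(-0.10365)/0.73708 + 319.9 = 222.3189, v = 860.0·(+0.02888)/0.73708 + 229.8 = 263.4910
M1: Pc = R·M1+t = (+0.07014, +0.01426, +0.76072); u = 693.9·(+0.07014)/0.76072 + 319.9 = 383.8765, v = 860.0·(+0.01426)/0.76072 + 229.8 = 245.9175
M2: Pc = R·M2+t = (+0.06925, -0.13828, +0.67292); u = 693.9·(+0.06925)/0.67292 + 319.9 = 391.3121, v = 860.0·(-0.13828)/0.67292 + 229.8 = 53.0828
M3: Pc = R·M3+t = (-0.10454, -0.12366, +0.64928); u = 693.9·(-0.10454)/0.64928 + 319.9 = 208.1778, v = 860.0·(-0.12366)/0.64928 + 229.8 = 66.0101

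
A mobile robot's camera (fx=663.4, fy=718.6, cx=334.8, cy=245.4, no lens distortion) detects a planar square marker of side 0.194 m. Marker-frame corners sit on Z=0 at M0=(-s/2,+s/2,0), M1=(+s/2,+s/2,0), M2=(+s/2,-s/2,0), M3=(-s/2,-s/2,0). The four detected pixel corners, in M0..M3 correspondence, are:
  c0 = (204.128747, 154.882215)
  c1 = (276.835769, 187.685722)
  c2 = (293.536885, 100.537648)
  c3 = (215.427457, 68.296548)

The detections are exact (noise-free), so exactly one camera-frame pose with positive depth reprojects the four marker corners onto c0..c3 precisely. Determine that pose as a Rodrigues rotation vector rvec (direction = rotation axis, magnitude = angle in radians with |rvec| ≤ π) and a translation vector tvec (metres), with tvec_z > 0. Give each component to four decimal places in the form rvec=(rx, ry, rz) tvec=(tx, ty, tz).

Intrinsics K: fx=663.4, fy=718.6, cx=334.8, cy=245.4
Marker side s = 0.194 m; corners in marker frame (Z=0):
  M0 = (-0.0970, +0.0970, 0)
  M1 = (+0.0970, +0.0970, 0)
  M2 = (+0.0970, -0.0970, 0)
  M3 = (-0.0970, -0.0970, 0)
Detected image corners:
  c0 = (204.128747, 154.882215) px
  c1 = (276.835769, 187.685722) px
  c2 = (293.536885, 100.537648) px
  c3 = (215.427457, 68.296548) px
Planar DLT: solve 8×8 A·h = b for H (H[2,2]=1):
  H  [+348.52830 +12.07143 +246.66478]
  H  [+147.17132 +491.14954 +129.02772]
  H  [-0.16048 +0.33950 +1.00000]
B = K⁻¹H; ‖b₁‖=0.678834, ‖b₂‖=0.678834; λ = 2/(‖b₁‖+‖b₂‖) = 1.473115, sign → tz>0 ⇒ λ=+1.473115
r₁ = λ·B[:,0] = (+0.89323,+0.38243,-0.23640); r₂ = λ·B[:,1] = (-0.22559,+0.83606,+0.50012)
r₃ = r₁×r₂ = (+0.38890,-0.39339,+0.83307); SVD([r₁ r₂ r₃]) → R = UVᵀ:
  R  [+0.89323 -0.22559 +0.38890]
  R  [+0.38243 +0.83606 -0.39339]
  R  [-0.23640 +0.50012 +0.83307]
t = (-0.19571, -0.23856, +1.47312) m
tr R = 2.562354; θ = arccos((tr R − 1)/2) = 0.674247 rad = 38.632°
axis k = ((R−Rᵀ)₃₂, (R−Rᵀ)₁₃, (R−Rᵀ)₂₁) / (2 sinθ) = (+0.715596, +0.500799, +0.486953)
rvec = θ·k = (+0.482488, +0.337662, +0.328327)

rvec=(0.4825, 0.3377, 0.3283) tvec=(-0.1957, -0.2386, 1.4731)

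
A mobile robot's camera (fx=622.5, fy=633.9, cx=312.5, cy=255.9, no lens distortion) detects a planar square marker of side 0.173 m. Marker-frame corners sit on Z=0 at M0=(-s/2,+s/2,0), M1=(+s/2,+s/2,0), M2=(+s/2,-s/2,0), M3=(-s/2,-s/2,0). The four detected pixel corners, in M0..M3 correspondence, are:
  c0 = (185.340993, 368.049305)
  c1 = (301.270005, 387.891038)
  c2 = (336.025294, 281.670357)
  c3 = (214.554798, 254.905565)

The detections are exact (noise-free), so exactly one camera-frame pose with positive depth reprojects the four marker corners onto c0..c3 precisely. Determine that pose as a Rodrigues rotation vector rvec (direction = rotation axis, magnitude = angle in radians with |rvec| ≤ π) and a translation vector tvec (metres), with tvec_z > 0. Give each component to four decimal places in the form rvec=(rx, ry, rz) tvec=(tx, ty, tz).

Intrinsics K: fx=622.5, fy=633.9, cx=312.5, cy=255.9
Marker side s = 0.173 m; corners in marker frame (Z=0):
  M0 = (-0.0865, +0.0865, 0)
  M1 = (+0.0865, +0.0865, 0)
  M2 = (+0.0865, -0.0865, 0)
  M3 = (-0.0865, -0.0865, 0)
Detected image corners:
  c0 = (185.340993, 368.049305) px
  c1 = (301.270005, 387.891038) px
  c2 = (336.025294, 281.670357) px
  c3 = (214.554798, 254.905565) px
Planar DLT: solve 8×8 A·h = b for H (H[2,2]=1):
  H  [+761.06409 -94.98928 +260.30929]
  H  [+228.08533 +746.02126 +325.07414]
  H  [+0.29087 +0.34823 +1.00000]
B = K⁻¹H; ‖b₁‖=1.141216, ‖b₂‖=1.141216; λ = 2/(‖b₁‖+‖b₂‖) = 0.876259, sign → tz>0 ⇒ λ=+0.876259
r₁ = λ·B[:,0] = (+0.94336,+0.21240,+0.25487); r₂ = λ·B[:,1] = (-0.28689,+0.90806,+0.30514)
r₃ = r₁×r₂ = (-0.16663,-0.36098,+0.91757); SVD([r₁ r₂ r₃]) → R = UVᵀ:
  R  [+0.94336 -0.28689 -0.16663]
  R  [+0.21240 +0.90806 -0.36098]
  R  [+0.25487 +0.30514 +0.91757]
t = (-0.07347, +0.09562, +0.87626) m
tr R = 2.768991; θ = arccos((tr R − 1)/2) = 0.485385 rad = 27.811°
axis k = ((R−Rᵀ)₃₂, (R−Rᵀ)₁₃, (R−Rᵀ)₂₁) / (2 sinθ) = (+0.713878, -0.451725, +0.535091)
rvec = θ·k = (+0.346506, -0.219260, +0.259725)

rvec=(0.3465, -0.2193, 0.2597) tvec=(-0.0735, 0.0956, 0.8763)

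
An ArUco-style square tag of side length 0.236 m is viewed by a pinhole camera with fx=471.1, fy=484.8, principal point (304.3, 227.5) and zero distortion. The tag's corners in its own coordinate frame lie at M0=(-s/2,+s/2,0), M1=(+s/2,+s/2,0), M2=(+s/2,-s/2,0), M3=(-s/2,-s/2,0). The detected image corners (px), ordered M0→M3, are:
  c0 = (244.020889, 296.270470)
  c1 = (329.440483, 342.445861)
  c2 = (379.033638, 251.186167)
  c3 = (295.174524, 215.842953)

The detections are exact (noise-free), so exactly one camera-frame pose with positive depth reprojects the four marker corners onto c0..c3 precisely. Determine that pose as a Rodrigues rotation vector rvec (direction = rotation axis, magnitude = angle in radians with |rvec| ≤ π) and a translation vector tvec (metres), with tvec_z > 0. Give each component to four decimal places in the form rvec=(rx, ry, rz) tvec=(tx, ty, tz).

rvec=(-0.4638, 0.3571, 0.4703) tvec=(0.0155, 0.1058, 1.1046)

Intrinsics K: fx=471.1, fy=484.8, cx=304.3, cy=227.5
Marker side s = 0.236 m; corners in marker frame (Z=0):
  M0 = (-0.1180, +0.1180, 0)
  M1 = (+0.1180, +0.1180, 0)
  M2 = (+0.1180, -0.1180, 0)
  M3 = (-0.1180, -0.1180, 0)
Detected image corners:
  c0 = (244.020889, 296.270470) px
  c1 = (329.440483, 342.445861) px
  c2 = (379.033638, 251.186167) px
  c3 = (295.174524, 215.842953) px
Planar DLT: solve 8×8 A·h = b for H (H[2,2]=1):
  H  [+237.50982 -309.98566 +310.89843]
  H  [+64.62628 +277.27000 +273.93830]
  H  [-0.38796 -0.30902 +1.00000]
B = K⁻¹H; ‖b₁‖=0.905329, ‖b₂‖=0.905329; λ = 2/(‖b₁‖+‖b₂‖) = 1.104571, sign → tz>0 ⇒ λ=+1.104571
r₁ = λ·B[:,0] = (+0.83368,+0.34834,-0.42853); r₂ = λ·B[:,1] = (-0.50633,+0.79191,-0.34133)
r₃ = r₁×r₂ = (+0.22046,+0.50154,+0.83657); SVD([r₁ r₂ r₃]) → R = UVᵀ:
  R  [+0.83368 -0.50633 +0.22046]
  R  [+0.34834 +0.79191 +0.50154]
  R  [-0.42853 -0.34133 +0.83657]
t = (+0.01547, +0.10581, +1.10457) m
tr R = 2.462165; θ = arccos((tr R − 1)/2) = 0.750890 rad = 43.023°
axis k = ((R−Rᵀ)₃₂, (R−Rᵀ)₁₃, (R−Rᵀ)₂₁) / (2 sinθ) = (-0.617678, +0.475593, +0.626327)
rvec = θ·k = (-0.463808, +0.357117, +0.470302)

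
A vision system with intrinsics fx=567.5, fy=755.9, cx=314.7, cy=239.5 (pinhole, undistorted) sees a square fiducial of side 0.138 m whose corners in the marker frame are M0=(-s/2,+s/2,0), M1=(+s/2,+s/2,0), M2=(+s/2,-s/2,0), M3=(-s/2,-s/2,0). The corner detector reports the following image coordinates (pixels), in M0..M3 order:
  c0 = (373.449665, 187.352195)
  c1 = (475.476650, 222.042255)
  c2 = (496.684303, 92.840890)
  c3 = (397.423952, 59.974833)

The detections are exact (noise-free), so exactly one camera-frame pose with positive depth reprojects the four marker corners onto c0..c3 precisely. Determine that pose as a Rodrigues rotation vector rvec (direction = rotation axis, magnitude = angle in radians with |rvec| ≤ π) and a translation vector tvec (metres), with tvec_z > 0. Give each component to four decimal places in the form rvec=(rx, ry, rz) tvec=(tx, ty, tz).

Intrinsics K: fx=567.5, fy=755.9, cx=314.7, cy=239.5
Marker side s = 0.138 m; corners in marker frame (Z=0):
  M0 = (-0.0690, +0.0690, 0)
  M1 = (+0.0690, +0.0690, 0)
  M2 = (+0.0690, -0.0690, 0)
  M3 = (-0.0690, -0.0690, 0)
Detected image corners:
  c0 = (373.449665, 187.352195) px
  c1 = (475.476650, 222.042255) px
  c2 = (496.684303, 92.840890) px
  c3 = (397.423952, 59.974833) px
Planar DLT: solve 8×8 A·h = b for H (H[2,2]=1):
  H  [+708.34602 -255.20948 +435.75643]
  H  [+237.96038 +900.10672 +139.56779]
  H  [-0.04776 -0.20992 +1.00000]
B = K⁻¹H; ‖b₁‖=1.317544, ‖b₂‖=1.317544; λ = 2/(‖b₁‖+‖b₂‖) = 0.758988, sign → tz>0 ⇒ λ=+0.758988
r₁ = λ·B[:,0] = (+0.96746,+0.25042,-0.03625); r₂ = λ·B[:,1] = (-0.25297,+0.95426,-0.15933)
r₃ = r₁×r₂ = (-0.00531,+0.16331,+0.98656); SVD([r₁ r₂ r₃]) → R = UVᵀ:
  R  [+0.96746 -0.25297 -0.00531]
  R  [+0.25042 +0.95426 +0.16331]
  R  [-0.03625 -0.15933 +0.98656]
t = (+0.16190, -0.10034, +0.75899) m
tr R = 2.908284; θ = arccos((tr R − 1)/2) = 0.304015 rad = 17.419°
axis k = ((R−Rᵀ)₃₂, (R−Rᵀ)₁₃, (R−Rᵀ)₂₁) / (2 sinθ) = (-0.538887, +0.051676, +0.840791)
rvec = θ·k = (-0.163830, +0.015710, +0.255614)

rvec=(-0.1638, 0.0157, 0.2556) tvec=(0.1619, -0.1003, 0.7590)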